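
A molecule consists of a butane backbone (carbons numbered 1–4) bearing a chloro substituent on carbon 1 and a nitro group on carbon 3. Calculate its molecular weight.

Atom tally by fragment:
  ClCH2 → C:1 H:2 Cl:1
  CH2 → C:1 H:2
  CH(NO2) → C:1 H:1 N:1 O:2
  CH3 → C:1 H:3
Element totals:
  C: 4
  H: 8
  Cl: 1
  N: 1
  O: 2
Molecular formula: C4H8ClNO2.
  M = 4(12.011) + 8(1.008) + 35.45 + 14.007 + 2(15.999)
    = 48.044 + 8.064 + 35.450 + 14.007 + 31.998 = 137.563

137.56 g/mol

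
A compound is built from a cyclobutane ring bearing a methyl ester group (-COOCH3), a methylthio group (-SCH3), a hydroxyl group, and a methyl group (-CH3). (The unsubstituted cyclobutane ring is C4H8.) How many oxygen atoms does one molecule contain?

3

Atom tally by fragment:
  cyclobutane ring core → C:4 H:8
  (− 4 ring H displaced by substituents)
  + COOCH3 → C:2 H:3 O:2
  + SCH3 → C:1 H:3 S:1
  + OH → O:1 H:1
  + CH3 → C:1 H:3
Element totals:
  C: 8
  H: 14
  O: 3
  S: 1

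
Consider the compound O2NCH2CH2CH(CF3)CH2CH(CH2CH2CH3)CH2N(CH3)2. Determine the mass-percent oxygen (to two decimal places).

Atom tally by fragment:
  O2NCH2 → C:1 H:2 N:1 O:2
  CH2 → C:1 H:2
  CH(CF3) → C:2 H:1 F:3
  CH2 → C:1 H:2
  CH(CH2CH2CH3) → C:4 H:8
  CH2N(CH3)2 → C:3 H:8 N:1
Element totals:
  C: 12
  H: 23
  F: 3
  N: 2
  O: 2
Molecular formula: C12H23F3N2O2.
Molar mass = 284.322 g/mol.
Mass from O: 2 × 15.999 = 31.998 g/mol.
%O = 31.998 / 284.322 × 100 = 11.25%.

11.25%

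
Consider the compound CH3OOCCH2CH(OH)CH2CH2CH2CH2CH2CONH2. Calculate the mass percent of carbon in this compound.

Element totals:
  C: 10
  H: 19
  N: 1
  O: 4
Molecular formula: C10H19NO4.
Molar mass = 217.265 g/mol.
Mass from C: 10 × 12.011 = 120.110 g/mol.
%C = 120.110 / 217.265 × 100 = 55.28%.

55.28%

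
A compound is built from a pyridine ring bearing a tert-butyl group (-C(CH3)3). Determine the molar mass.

Atom tally by fragment:
  pyridine ring core → C:5 H:5 N:1
  (− 1 ring H displaced by substituents)
  + C(CH3)3 → C:4 H:9
Element totals:
  C: 9
  H: 13
  N: 1
Molecular formula: C9H13N.
  M = 9(12.011) + 13(1.008) + 14.007
    = 108.099 + 13.104 + 14.007 = 135.210

135.21 g/mol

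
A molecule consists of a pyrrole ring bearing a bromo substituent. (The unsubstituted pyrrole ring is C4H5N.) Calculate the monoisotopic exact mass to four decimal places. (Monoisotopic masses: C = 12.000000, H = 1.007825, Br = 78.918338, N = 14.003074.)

Atom tally by fragment:
  pyrrole ring core → C:4 H:5 N:1
  (− 1 ring H displaced by substituents)
  + Br → Br:1
Element totals:
  C: 4
  H: 4
  Br: 1
  N: 1
Molecular formula: C4H4BrN.
  M = 4(12.0) + 4(1.007825) + 78.918338 + 14.003074
    = 48.000000 + 4.031300 + 78.918338 + 14.003074 = 144.952712

144.9527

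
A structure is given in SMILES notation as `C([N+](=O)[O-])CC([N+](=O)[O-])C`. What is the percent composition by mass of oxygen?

Atom tally by fragment:
  O2NCH2 → C:1 H:2 N:1 O:2
  CH2 → C:1 H:2
  CH(NO2) → C:1 H:1 N:1 O:2
  CH3 → C:1 H:3
Element totals:
  C: 4
  H: 8
  N: 2
  O: 4
Molecular formula: C4H8N2O4.
Molar mass = 148.118 g/mol.
Mass from O: 4 × 15.999 = 63.996 g/mol.
%O = 63.996 / 148.118 × 100 = 43.21%.

43.21%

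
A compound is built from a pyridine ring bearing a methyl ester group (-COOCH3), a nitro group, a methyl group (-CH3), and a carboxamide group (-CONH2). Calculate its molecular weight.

239.19 g/mol

Atom tally by fragment:
  pyridine ring core → C:5 H:5 N:1
  (− 4 ring H displaced by substituents)
  + COOCH3 → C:2 H:3 O:2
  + NO2 → N:1 O:2
  + CH3 → C:1 H:3
  + CONH2 → C:1 H:2 O:1 N:1
Element totals:
  C: 9
  H: 9
  N: 3
  O: 5
Molecular formula: C9H9N3O5.
  M = 9(12.011) + 9(1.008) + 3(14.007) + 5(15.999)
    = 108.099 + 9.072 + 42.021 + 79.995 = 239.187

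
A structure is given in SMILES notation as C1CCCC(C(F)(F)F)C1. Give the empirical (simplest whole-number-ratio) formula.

C7H11F3

Atom tally by fragment:
  cyclohexane ring core → C:6 H:12
  (− 1 ring H displaced by substituents)
  + CF3 → C:1 F:3
Element totals:
  C: 7
  H: 11
  F: 3
Molecular formula: C7H11F3.
gcd of subscripts (7, 3, 11) = 1, so the empirical formula equals the molecular formula.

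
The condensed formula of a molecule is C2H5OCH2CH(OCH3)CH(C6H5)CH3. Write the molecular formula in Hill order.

C13H20O2

Element totals:
  C: 13
  H: 20
  O: 2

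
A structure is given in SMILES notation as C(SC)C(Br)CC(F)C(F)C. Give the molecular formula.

C7H13BrF2S

Atom tally by fragment:
  CH3SCH2 → C:2 H:5 S:1
  CH(Br) → C:1 H:1 Br:1
  CH2 → C:1 H:2
  CH(F) → C:1 H:1 F:1
  CH(F) → C:1 H:1 F:1
  CH3 → C:1 H:3
Element totals:
  C: 7
  H: 13
  Br: 1
  F: 2
  S: 1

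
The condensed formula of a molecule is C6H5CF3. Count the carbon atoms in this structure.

7

Atom tally by fragment:
  benzene ring core → C:6 H:6
  (− 1 ring H displaced by substituents)
  + CF3 → C:1 F:3
Element totals:
  C: 7
  H: 5
  F: 3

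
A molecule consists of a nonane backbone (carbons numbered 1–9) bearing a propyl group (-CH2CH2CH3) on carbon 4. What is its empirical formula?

C6H13

Atom tally by fragment:
  CH3 → C:1 H:3
  CH2 → C:1 H:2
  CH2 → C:1 H:2
  CH(CH2CH2CH3) → C:4 H:8
  CH2 → C:1 H:2
  CH2 → C:1 H:2
  CH2 → C:1 H:2
  CH2 → C:1 H:2
  CH3 → C:1 H:3
Element totals:
  C: 12
  H: 26
Molecular formula: C12H26.
gcd of subscripts = 2; dividing each by 2:
  C: 12/2 = 6
  H: 26/2 = 13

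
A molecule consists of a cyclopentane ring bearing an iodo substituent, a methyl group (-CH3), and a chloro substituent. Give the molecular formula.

Atom tally by fragment:
  cyclopentane ring core → C:5 H:10
  (− 3 ring H displaced by substituents)
  + I → I:1
  + CH3 → C:1 H:3
  + Cl → Cl:1
Element totals:
  C: 6
  H: 10
  Cl: 1
  I: 1

C6H10ClI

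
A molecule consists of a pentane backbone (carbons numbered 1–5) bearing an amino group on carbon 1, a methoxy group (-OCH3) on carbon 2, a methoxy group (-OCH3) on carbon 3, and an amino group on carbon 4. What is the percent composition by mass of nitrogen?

17.27%

Atom tally by fragment:
  H2NCH2 → C:1 H:4 N:1
  CH(OCH3) → C:2 H:4 O:1
  CH(OCH3) → C:2 H:4 O:1
  CH(NH2) → C:1 H:3 N:1
  CH3 → C:1 H:3
Element totals:
  C: 7
  H: 18
  N: 2
  O: 2
Molecular formula: C7H18N2O2.
Molar mass = 162.233 g/mol.
Mass from N: 2 × 14.007 = 28.014 g/mol.
%N = 28.014 / 162.233 × 100 = 17.27%.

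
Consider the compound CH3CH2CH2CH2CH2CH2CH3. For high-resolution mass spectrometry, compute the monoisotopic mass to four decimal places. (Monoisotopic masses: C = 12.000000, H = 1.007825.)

100.1252

Atom tally by fragment:
  CH3 → C:1 H:3
  CH2 → C:1 H:2
  CH2 → C:1 H:2
  CH2 → C:1 H:2
  CH2 → C:1 H:2
  CH2 → C:1 H:2
  CH3 → C:1 H:3
Element totals:
  C: 7
  H: 16
Molecular formula: C7H16.
  M = 7(12.0) + 16(1.007825)
    = 84.000000 + 16.125200 = 100.125200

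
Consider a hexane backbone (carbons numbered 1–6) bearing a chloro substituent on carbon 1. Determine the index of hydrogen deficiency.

0

Atom tally by fragment:
  ClCH2 → C:1 H:2 Cl:1
  CH2 → C:1 H:2
  CH2 → C:1 H:2
  CH2 → C:1 H:2
  CH2 → C:1 H:2
  CH3 → C:1 H:3
Element totals:
  C: 6
  H: 13
  Cl: 1
Molecular formula: C6H13Cl.
DoU = (2C + 2 + N − H − X) / 2 = (2·6 + 2 + 0 − 13 − 1) / 2 = 0.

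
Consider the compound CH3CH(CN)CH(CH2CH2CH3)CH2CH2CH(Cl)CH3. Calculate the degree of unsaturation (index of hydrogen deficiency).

Atom tally by fragment:
  CH3 → C:1 H:3
  CH(CN) → C:2 H:1 N:1
  CH(CH2CH2CH3) → C:4 H:8
  CH2 → C:1 H:2
  CH2 → C:1 H:2
  CH(Cl) → C:1 H:1 Cl:1
  CH3 → C:1 H:3
Element totals:
  C: 11
  H: 20
  Cl: 1
  N: 1
Molecular formula: C11H20ClN.
DoU = (2C + 2 + N − H − X) / 2 = (2·11 + 2 + 1 − 20 − 1) / 2 = 2.

2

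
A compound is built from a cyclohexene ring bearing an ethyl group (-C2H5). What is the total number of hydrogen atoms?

Atom tally by fragment:
  cyclohexene ring core → C:6 H:10
  (− 1 ring H displaced by substituents)
  + C2H5 → C:2 H:5
Element totals:
  C: 8
  H: 14

14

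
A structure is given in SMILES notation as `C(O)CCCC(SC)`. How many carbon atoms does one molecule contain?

Atom tally by fragment:
  HOCH2 → C:1 H:3 O:1
  CH2 → C:1 H:2
  CH2 → C:1 H:2
  CH2 → C:1 H:2
  CH2SCH3 → C:2 H:5 S:1
Element totals:
  C: 6
  H: 14
  O: 1
  S: 1

6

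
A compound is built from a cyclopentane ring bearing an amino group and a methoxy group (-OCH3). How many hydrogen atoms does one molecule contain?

13

Atom tally by fragment:
  cyclopentane ring core → C:5 H:10
  (− 2 ring H displaced by substituents)
  + NH2 → N:1 H:2
  + OCH3 → C:1 H:3 O:1
Element totals:
  C: 6
  H: 13
  N: 1
  O: 1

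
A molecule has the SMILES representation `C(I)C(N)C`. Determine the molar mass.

185.01 g/mol

Atom tally by fragment:
  ICH2 → C:1 H:2 I:1
  CH(NH2) → C:1 H:3 N:1
  CH3 → C:1 H:3
Element totals:
  C: 3
  H: 8
  I: 1
  N: 1
Molecular formula: C3H8IN.
  M = 3(12.011) + 8(1.008) + 126.904 + 14.007
    = 36.033 + 8.064 + 126.904 + 14.007 = 185.008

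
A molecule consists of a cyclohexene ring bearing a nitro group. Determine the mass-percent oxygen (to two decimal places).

Atom tally by fragment:
  cyclohexene ring core → C:6 H:10
  (− 1 ring H displaced by substituents)
  + NO2 → N:1 O:2
Element totals:
  C: 6
  H: 9
  N: 1
  O: 2
Molecular formula: C6H9NO2.
Molar mass = 127.143 g/mol.
Mass from O: 2 × 15.999 = 31.998 g/mol.
%O = 31.998 / 127.143 × 100 = 25.17%.

25.17%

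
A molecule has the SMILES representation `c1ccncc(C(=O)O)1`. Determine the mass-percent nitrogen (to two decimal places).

11.38%

Atom tally by fragment:
  pyridine ring core → C:5 H:5 N:1
  (− 1 ring H displaced by substituents)
  + COOH → C:1 H:1 O:2
Element totals:
  C: 6
  H: 5
  N: 1
  O: 2
Molecular formula: C6H5NO2.
Molar mass = 123.111 g/mol.
Mass from N: 1 × 14.007 = 14.007 g/mol.
%N = 14.007 / 123.111 × 100 = 11.38%.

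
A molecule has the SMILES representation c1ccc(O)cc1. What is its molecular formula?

Atom tally by fragment:
  benzene ring core → C:6 H:6
  (− 1 ring H displaced by substituents)
  + OH → O:1 H:1
Element totals:
  C: 6
  H: 6
  O: 1

C6H6O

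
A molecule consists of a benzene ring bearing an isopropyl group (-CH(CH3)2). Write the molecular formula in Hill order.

Atom tally by fragment:
  benzene ring core → C:6 H:6
  (− 1 ring H displaced by substituents)
  + CH(CH3)2 → C:3 H:7
Element totals:
  C: 9
  H: 12

C9H12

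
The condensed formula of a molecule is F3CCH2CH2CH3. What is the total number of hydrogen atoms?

7

Element totals:
  C: 4
  H: 7
  F: 3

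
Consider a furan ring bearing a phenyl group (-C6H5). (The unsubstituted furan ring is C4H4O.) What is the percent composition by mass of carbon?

83.31%

Atom tally by fragment:
  furan ring core → C:4 H:4 O:1
  (− 1 ring H displaced by substituents)
  + C6H5 → C:6 H:5
Element totals:
  C: 10
  H: 8
  O: 1
Molecular formula: C10H8O.
Molar mass = 144.173 g/mol.
Mass from C: 10 × 12.011 = 120.110 g/mol.
%C = 120.110 / 144.173 × 100 = 83.31%.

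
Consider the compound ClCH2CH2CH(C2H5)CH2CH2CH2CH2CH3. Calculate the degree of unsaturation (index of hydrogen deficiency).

0

Atom tally by fragment:
  ClCH2 → C:1 H:2 Cl:1
  CH2 → C:1 H:2
  CH(C2H5) → C:3 H:6
  CH2 → C:1 H:2
  CH2 → C:1 H:2
  CH2 → C:1 H:2
  CH2 → C:1 H:2
  CH3 → C:1 H:3
Element totals:
  C: 10
  H: 21
  Cl: 1
Molecular formula: C10H21Cl.
DoU = (2C + 2 + N − H − X) / 2 = (2·10 + 2 + 0 − 21 − 1) / 2 = 0.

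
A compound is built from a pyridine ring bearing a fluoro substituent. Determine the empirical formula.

Atom tally by fragment:
  pyridine ring core → C:5 H:5 N:1
  (− 1 ring H displaced by substituents)
  + F → F:1
Element totals:
  C: 5
  H: 4
  F: 1
  N: 1
Molecular formula: C5H4FN.
gcd of subscripts (5, 1, 4, 1) = 1, so the empirical formula equals the molecular formula.

C5H4FN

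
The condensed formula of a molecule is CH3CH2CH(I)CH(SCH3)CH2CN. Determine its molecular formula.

C7H12INS

Atom tally by fragment:
  CH3 → C:1 H:3
  CH2 → C:1 H:2
  CH(I) → C:1 H:1 I:1
  CH(SCH3) → C:2 H:4 S:1
  CH2CN → C:2 H:2 N:1
Element totals:
  C: 7
  H: 12
  I: 1
  N: 1
  S: 1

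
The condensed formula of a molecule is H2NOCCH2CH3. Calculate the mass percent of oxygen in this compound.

21.89%

Atom tally by fragment:
  H2NOCCH2 → C:2 H:4 O:1 N:1
  CH3 → C:1 H:3
Element totals:
  C: 3
  H: 7
  N: 1
  O: 1
Molecular formula: C3H7NO.
Molar mass = 73.095 g/mol.
Mass from O: 1 × 15.999 = 15.999 g/mol.
%O = 15.999 / 73.095 × 100 = 21.89%.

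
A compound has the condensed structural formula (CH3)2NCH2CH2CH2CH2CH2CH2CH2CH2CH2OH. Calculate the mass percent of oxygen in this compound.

Atom tally by fragment:
  (CH3)2NCH2 → C:3 H:8 N:1
  CH2 → C:1 H:2
  CH2 → C:1 H:2
  CH2 → C:1 H:2
  CH2 → C:1 H:2
  CH2 → C:1 H:2
  CH2 → C:1 H:2
  CH2CH2OH → C:2 H:5 O:1
Element totals:
  C: 11
  H: 25
  N: 1
  O: 1
Molecular formula: C11H25NO.
Molar mass = 187.327 g/mol.
Mass from O: 1 × 15.999 = 15.999 g/mol.
%O = 15.999 / 187.327 × 100 = 8.54%.

8.54%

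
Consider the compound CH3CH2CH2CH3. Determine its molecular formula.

Element totals:
  C: 4
  H: 10

C4H10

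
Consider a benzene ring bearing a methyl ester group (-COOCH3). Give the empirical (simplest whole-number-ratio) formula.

C4H4O

Atom tally by fragment:
  benzene ring core → C:6 H:6
  (− 1 ring H displaced by substituents)
  + COOCH3 → C:2 H:3 O:2
Element totals:
  C: 8
  H: 8
  O: 2
Molecular formula: C8H8O2.
gcd of subscripts = 2; dividing each by 2:
  C: 8/2 = 4
  H: 8/2 = 4
  O: 2/2 = 1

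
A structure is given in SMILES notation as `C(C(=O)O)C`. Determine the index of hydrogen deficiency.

1

Atom tally by fragment:
  HOOCCH2 → C:2 H:3 O:2
  CH3 → C:1 H:3
Element totals:
  C: 3
  H: 6
  O: 2
Molecular formula: C3H6O2.
DoU = (2C + 2 + N − H − X) / 2 = (2·3 + 2 + 0 − 6 − 0) / 2 = 1.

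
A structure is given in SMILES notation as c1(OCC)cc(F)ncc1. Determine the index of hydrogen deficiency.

Atom tally by fragment:
  pyridine ring core → C:5 H:5 N:1
  (− 2 ring H displaced by substituents)
  + OC2H5 → C:2 H:5 O:1
  + F → F:1
Element totals:
  C: 7
  H: 8
  F: 1
  N: 1
  O: 1
Molecular formula: C7H8FNO.
DoU = (2C + 2 + N − H − X) / 2 = (2·7 + 2 + 1 − 8 − 1) / 2 = 4.

4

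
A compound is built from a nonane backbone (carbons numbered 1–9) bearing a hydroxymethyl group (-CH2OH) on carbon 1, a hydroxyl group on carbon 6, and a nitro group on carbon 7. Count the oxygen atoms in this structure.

4

Atom tally by fragment:
  HOCH2CH2 → C:2 H:5 O:1
  CH2 → C:1 H:2
  CH2 → C:1 H:2
  CH2 → C:1 H:2
  CH2 → C:1 H:2
  CH(OH) → C:1 H:2 O:1
  CH(NO2) → C:1 H:1 N:1 O:2
  CH2 → C:1 H:2
  CH3 → C:1 H:3
Element totals:
  C: 10
  H: 21
  N: 1
  O: 4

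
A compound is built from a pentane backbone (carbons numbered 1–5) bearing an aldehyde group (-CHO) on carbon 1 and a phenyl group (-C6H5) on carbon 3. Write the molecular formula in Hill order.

C12H16O

Atom tally by fragment:
  OHCCH2 → C:2 H:3 O:1
  CH2 → C:1 H:2
  CH(C6H5) → C:7 H:6
  CH2 → C:1 H:2
  CH3 → C:1 H:3
Element totals:
  C: 12
  H: 16
  O: 1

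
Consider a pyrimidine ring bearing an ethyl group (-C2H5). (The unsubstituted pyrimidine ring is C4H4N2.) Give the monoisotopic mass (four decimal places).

108.0687

Atom tally by fragment:
  pyrimidine ring core → C:4 H:4 N:2
  (− 1 ring H displaced by substituents)
  + C2H5 → C:2 H:5
Element totals:
  C: 6
  H: 8
  N: 2
Molecular formula: C6H8N2.
  M = 6(12.0) + 8(1.007825) + 2(14.003074)
    = 72.000000 + 8.062600 + 28.006148 = 108.068748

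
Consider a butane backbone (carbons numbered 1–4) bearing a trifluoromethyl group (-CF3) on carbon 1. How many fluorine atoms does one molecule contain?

Atom tally by fragment:
  F3CCH2 → C:2 H:2 F:3
  CH2 → C:1 H:2
  CH2 → C:1 H:2
  CH3 → C:1 H:3
Element totals:
  C: 5
  H: 9
  F: 3

3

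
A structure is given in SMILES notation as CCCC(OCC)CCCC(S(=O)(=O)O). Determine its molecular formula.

C10H22O4S

Atom tally by fragment:
  CH3 → C:1 H:3
  CH2 → C:1 H:2
  CH2 → C:1 H:2
  CH(OC2H5) → C:3 H:6 O:1
  CH2 → C:1 H:2
  CH2 → C:1 H:2
  CH2 → C:1 H:2
  CH2SO3H → C:1 H:3 S:1 O:3
Element totals:
  C: 10
  H: 22
  O: 4
  S: 1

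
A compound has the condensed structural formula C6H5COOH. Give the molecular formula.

C7H6O2

Atom tally by fragment:
  benzene ring core → C:6 H:6
  (− 1 ring H displaced by substituents)
  + COOH → C:1 H:1 O:2
Element totals:
  C: 7
  H: 6
  O: 2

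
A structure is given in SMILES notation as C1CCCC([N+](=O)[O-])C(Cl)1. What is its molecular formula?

Atom tally by fragment:
  cyclohexane ring core → C:6 H:12
  (− 2 ring H displaced by substituents)
  + NO2 → N:1 O:2
  + Cl → Cl:1
Element totals:
  C: 6
  H: 10
  Cl: 1
  N: 1
  O: 2

C6H10ClNO2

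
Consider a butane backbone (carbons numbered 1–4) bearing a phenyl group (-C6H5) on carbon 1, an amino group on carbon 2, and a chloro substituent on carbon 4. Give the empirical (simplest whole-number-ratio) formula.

Atom tally by fragment:
  C6H5CH2 → C:7 H:7
  CH(NH2) → C:1 H:3 N:1
  CH2 → C:1 H:2
  CH2Cl → C:1 H:2 Cl:1
Element totals:
  C: 10
  H: 14
  Cl: 1
  N: 1
Molecular formula: C10H14ClN.
gcd of subscripts (10, 1, 14, 1) = 1, so the empirical formula equals the molecular formula.

C10H14ClN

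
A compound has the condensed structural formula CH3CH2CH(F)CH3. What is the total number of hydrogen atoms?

Atom tally by fragment:
  CH3 → C:1 H:3
  CH2 → C:1 H:2
  CH(F) → C:1 H:1 F:1
  CH3 → C:1 H:3
Element totals:
  C: 4
  H: 9
  F: 1

9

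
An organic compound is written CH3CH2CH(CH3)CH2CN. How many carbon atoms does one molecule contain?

6

Element totals:
  C: 6
  H: 11
  N: 1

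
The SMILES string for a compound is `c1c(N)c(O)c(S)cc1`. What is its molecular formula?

Atom tally by fragment:
  benzene ring core → C:6 H:6
  (− 3 ring H displaced by substituents)
  + NH2 → N:1 H:2
  + OH → O:1 H:1
  + SH → S:1 H:1
Element totals:
  C: 6
  H: 7
  N: 1
  O: 1
  S: 1

C6H7NOS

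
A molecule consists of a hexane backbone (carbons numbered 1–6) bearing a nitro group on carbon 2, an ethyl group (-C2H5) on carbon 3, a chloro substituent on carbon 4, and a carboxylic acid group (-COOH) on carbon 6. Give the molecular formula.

Atom tally by fragment:
  CH3 → C:1 H:3
  CH(NO2) → C:1 H:1 N:1 O:2
  CH(C2H5) → C:3 H:6
  CH(Cl) → C:1 H:1 Cl:1
  CH2 → C:1 H:2
  CH2COOH → C:2 H:3 O:2
Element totals:
  C: 9
  H: 16
  Cl: 1
  N: 1
  O: 4

C9H16ClNO4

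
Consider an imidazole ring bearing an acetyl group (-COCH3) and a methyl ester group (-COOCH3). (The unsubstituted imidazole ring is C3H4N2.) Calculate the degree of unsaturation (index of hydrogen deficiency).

5

Atom tally by fragment:
  imidazole ring core → C:3 H:4 N:2
  (− 2 ring H displaced by substituents)
  + COCH3 → C:2 H:3 O:1
  + COOCH3 → C:2 H:3 O:2
Element totals:
  C: 7
  H: 8
  N: 2
  O: 3
Molecular formula: C7H8N2O3.
DoU = (2C + 2 + N − H − X) / 2 = (2·7 + 2 + 2 − 8 − 0) / 2 = 5.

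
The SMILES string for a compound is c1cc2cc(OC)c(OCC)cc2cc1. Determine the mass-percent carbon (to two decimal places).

Atom tally by fragment:
  naphthalene ring system core → C:10 H:8
  (− 2 ring H displaced by substituents)
  + OCH3 → C:1 H:3 O:1
  + OC2H5 → C:2 H:5 O:1
Element totals:
  C: 13
  H: 14
  O: 2
Molecular formula: C13H14O2.
Molar mass = 202.253 g/mol.
Mass from C: 13 × 12.011 = 156.143 g/mol.
%C = 156.143 / 202.253 × 100 = 77.20%.

77.20%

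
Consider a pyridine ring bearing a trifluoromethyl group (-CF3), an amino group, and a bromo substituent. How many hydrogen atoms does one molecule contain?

4

Atom tally by fragment:
  pyridine ring core → C:5 H:5 N:1
  (− 3 ring H displaced by substituents)
  + CF3 → C:1 F:3
  + NH2 → N:1 H:2
  + Br → Br:1
Element totals:
  C: 6
  H: 4
  Br: 1
  F: 3
  N: 2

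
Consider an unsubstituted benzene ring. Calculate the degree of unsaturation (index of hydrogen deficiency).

Atom tally by fragment:
  benzene ring core → C:6 H:6
Element totals:
  C: 6
  H: 6
Molecular formula: C6H6.
DoU = (2C + 2 + N − H − X) / 2 = (2·6 + 2 + 0 − 6 − 0) / 2 = 4.

4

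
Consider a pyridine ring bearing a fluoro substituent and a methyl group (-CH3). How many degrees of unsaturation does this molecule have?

Atom tally by fragment:
  pyridine ring core → C:5 H:5 N:1
  (− 2 ring H displaced by substituents)
  + F → F:1
  + CH3 → C:1 H:3
Element totals:
  C: 6
  H: 6
  F: 1
  N: 1
Molecular formula: C6H6FN.
DoU = (2C + 2 + N − H − X) / 2 = (2·6 + 2 + 1 − 6 − 1) / 2 = 4.

4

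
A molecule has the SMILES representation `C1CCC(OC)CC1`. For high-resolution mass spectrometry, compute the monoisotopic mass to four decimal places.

114.1045

Atom tally by fragment:
  cyclohexane ring core → C:6 H:12
  (− 1 ring H displaced by substituents)
  + OCH3 → C:1 H:3 O:1
Element totals:
  C: 7
  H: 14
  O: 1
Molecular formula: C7H14O.
  M = 7(12.0) + 14(1.007825) + 15.994915
    = 84.000000 + 14.109550 + 15.994915 = 114.104465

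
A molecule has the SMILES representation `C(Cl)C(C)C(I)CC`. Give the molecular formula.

Atom tally by fragment:
  ClCH2 → C:1 H:2 Cl:1
  CH(CH3) → C:2 H:4
  CH(I) → C:1 H:1 I:1
  CH2 → C:1 H:2
  CH3 → C:1 H:3
Element totals:
  C: 6
  H: 12
  Cl: 1
  I: 1

C6H12ClI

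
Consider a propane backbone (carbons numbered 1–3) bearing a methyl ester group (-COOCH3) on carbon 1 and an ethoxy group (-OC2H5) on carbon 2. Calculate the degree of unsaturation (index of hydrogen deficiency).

Atom tally by fragment:
  CH3OOCCH2 → C:3 H:5 O:2
  CH(OC2H5) → C:3 H:6 O:1
  CH3 → C:1 H:3
Element totals:
  C: 7
  H: 14
  O: 3
Molecular formula: C7H14O3.
DoU = (2C + 2 + N − H − X) / 2 = (2·7 + 2 + 0 − 14 − 0) / 2 = 1.

1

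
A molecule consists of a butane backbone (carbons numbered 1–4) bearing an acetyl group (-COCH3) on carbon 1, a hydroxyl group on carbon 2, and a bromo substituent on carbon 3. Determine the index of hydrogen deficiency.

Atom tally by fragment:
  CH3COCH2 → C:3 H:5 O:1
  CH(OH) → C:1 H:2 O:1
  CH(Br) → C:1 H:1 Br:1
  CH3 → C:1 H:3
Element totals:
  C: 6
  H: 11
  Br: 1
  O: 2
Molecular formula: C6H11BrO2.
DoU = (2C + 2 + N − H − X) / 2 = (2·6 + 2 + 0 − 11 − 1) / 2 = 1.

1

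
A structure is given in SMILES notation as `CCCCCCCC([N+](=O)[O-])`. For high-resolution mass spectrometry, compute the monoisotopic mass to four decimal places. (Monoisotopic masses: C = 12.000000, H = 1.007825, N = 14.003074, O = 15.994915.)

Atom tally by fragment:
  CH3 → C:1 H:3
  CH2 → C:1 H:2
  CH2 → C:1 H:2
  CH2 → C:1 H:2
  CH2 → C:1 H:2
  CH2 → C:1 H:2
  CH2 → C:1 H:2
  CH2NO2 → C:1 H:2 N:1 O:2
Element totals:
  C: 8
  H: 17
  N: 1
  O: 2
Molecular formula: C8H17NO2.
  M = 8(12.0) + 17(1.007825) + 14.003074 + 2(15.994915)
    = 96.000000 + 17.133025 + 14.003074 + 31.989830 = 159.125929

159.1259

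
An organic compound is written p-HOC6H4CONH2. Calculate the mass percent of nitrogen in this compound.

Atom tally by fragment:
  benzene ring core → C:6 H:6
  (− 2 ring H displaced by substituents)
  + OH → O:1 H:1
  + CONH2 → C:1 H:2 O:1 N:1
Element totals:
  C: 7
  H: 7
  N: 1
  O: 2
Molecular formula: C7H7NO2.
Molar mass = 137.138 g/mol.
Mass from N: 1 × 14.007 = 14.007 g/mol.
%N = 14.007 / 137.138 × 100 = 10.21%.

10.21%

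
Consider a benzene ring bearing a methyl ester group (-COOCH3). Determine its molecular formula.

C8H8O2

Atom tally by fragment:
  benzene ring core → C:6 H:6
  (− 1 ring H displaced by substituents)
  + COOCH3 → C:2 H:3 O:2
Element totals:
  C: 8
  H: 8
  O: 2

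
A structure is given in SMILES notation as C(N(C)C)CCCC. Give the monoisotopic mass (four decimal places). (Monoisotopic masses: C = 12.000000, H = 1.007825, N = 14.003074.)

115.1361

Atom tally by fragment:
  (CH3)2NCH2 → C:3 H:8 N:1
  CH2 → C:1 H:2
  CH2 → C:1 H:2
  CH2 → C:1 H:2
  CH3 → C:1 H:3
Element totals:
  C: 7
  H: 17
  N: 1
Molecular formula: C7H17N.
  M = 7(12.0) + 17(1.007825) + 14.003074
    = 84.000000 + 17.133025 + 14.003074 = 115.136099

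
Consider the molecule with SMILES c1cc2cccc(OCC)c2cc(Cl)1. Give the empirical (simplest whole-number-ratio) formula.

C12H11ClO

Atom tally by fragment:
  naphthalene ring system core → C:10 H:8
  (− 2 ring H displaced by substituents)
  + OC2H5 → C:2 H:5 O:1
  + Cl → Cl:1
Element totals:
  C: 12
  H: 11
  Cl: 1
  O: 1
Molecular formula: C12H11ClO.
gcd of subscripts (12, 1, 11, 1) = 1, so the empirical formula equals the molecular formula.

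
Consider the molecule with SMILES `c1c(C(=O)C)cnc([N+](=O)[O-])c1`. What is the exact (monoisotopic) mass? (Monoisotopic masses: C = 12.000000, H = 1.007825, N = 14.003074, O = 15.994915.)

166.0378

Atom tally by fragment:
  pyridine ring core → C:5 H:5 N:1
  (− 2 ring H displaced by substituents)
  + COCH3 → C:2 H:3 O:1
  + NO2 → N:1 O:2
Element totals:
  C: 7
  H: 6
  N: 2
  O: 3
Molecular formula: C7H6N2O3.
  M = 7(12.0) + 6(1.007825) + 2(14.003074) + 3(15.994915)
    = 84.000000 + 6.046950 + 28.006148 + 47.984745 = 166.037843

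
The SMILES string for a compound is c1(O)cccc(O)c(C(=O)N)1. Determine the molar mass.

153.14 g/mol

Atom tally by fragment:
  benzene ring core → C:6 H:6
  (− 3 ring H displaced by substituents)
  + OH → O:1 H:1
  + OH → O:1 H:1
  + CONH2 → C:1 H:2 O:1 N:1
Element totals:
  C: 7
  H: 7
  N: 1
  O: 3
Molecular formula: C7H7NO3.
  M = 7(12.011) + 7(1.008) + 14.007 + 3(15.999)
    = 84.077 + 7.056 + 14.007 + 47.997 = 153.137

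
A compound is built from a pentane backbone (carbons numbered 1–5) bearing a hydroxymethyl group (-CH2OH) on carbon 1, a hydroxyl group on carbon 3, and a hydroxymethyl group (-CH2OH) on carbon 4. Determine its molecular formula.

C7H16O3

Atom tally by fragment:
  HOCH2CH2 → C:2 H:5 O:1
  CH2 → C:1 H:2
  CH(OH) → C:1 H:2 O:1
  CH(CH2OH) → C:2 H:4 O:1
  CH3 → C:1 H:3
Element totals:
  C: 7
  H: 16
  O: 3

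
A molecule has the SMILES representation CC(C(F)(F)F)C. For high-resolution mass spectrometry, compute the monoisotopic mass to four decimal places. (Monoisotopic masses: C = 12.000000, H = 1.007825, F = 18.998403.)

112.0500

Atom tally by fragment:
  CH3 → C:1 H:3
  CH(CF3) → C:2 H:1 F:3
  CH3 → C:1 H:3
Element totals:
  C: 4
  H: 7
  F: 3
Molecular formula: C4H7F3.
  M = 4(12.0) + 7(1.007825) + 3(18.998403)
    = 48.000000 + 7.054775 + 56.995209 = 112.049984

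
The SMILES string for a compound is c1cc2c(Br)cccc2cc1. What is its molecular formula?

C10H7Br

Atom tally by fragment:
  naphthalene ring system core → C:10 H:8
  (− 1 ring H displaced by substituents)
  + Br → Br:1
Element totals:
  C: 10
  H: 7
  Br: 1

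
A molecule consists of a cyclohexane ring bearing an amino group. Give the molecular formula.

C6H13N

Atom tally by fragment:
  cyclohexane ring core → C:6 H:12
  (− 1 ring H displaced by substituents)
  + NH2 → N:1 H:2
Element totals:
  C: 6
  H: 13
  N: 1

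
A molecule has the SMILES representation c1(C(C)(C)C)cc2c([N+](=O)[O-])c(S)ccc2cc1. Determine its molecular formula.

C14H15NO2S

Atom tally by fragment:
  naphthalene ring system core → C:10 H:8
  (− 3 ring H displaced by substituents)
  + C(CH3)3 → C:4 H:9
  + NO2 → N:1 O:2
  + SH → S:1 H:1
Element totals:
  C: 14
  H: 15
  N: 1
  O: 2
  S: 1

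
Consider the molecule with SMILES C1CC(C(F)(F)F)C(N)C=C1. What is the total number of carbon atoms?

7

Atom tally by fragment:
  cyclohexene ring core → C:6 H:10
  (− 2 ring H displaced by substituents)
  + CF3 → C:1 F:3
  + NH2 → N:1 H:2
Element totals:
  C: 7
  H: 10
  F: 3
  N: 1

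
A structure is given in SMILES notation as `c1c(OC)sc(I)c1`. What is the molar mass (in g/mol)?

Atom tally by fragment:
  thiophene ring core → C:4 H:4 S:1
  (− 2 ring H displaced by substituents)
  + OCH3 → C:1 H:3 O:1
  + I → I:1
Element totals:
  C: 5
  H: 5
  I: 1
  O: 1
  S: 1
Molecular formula: C5H5IOS.
  M = 5(12.011) + 5(1.008) + 126.904 + 15.999 + 32.06
    = 60.055 + 5.040 + 126.904 + 15.999 + 32.060 = 240.058

240.06 g/mol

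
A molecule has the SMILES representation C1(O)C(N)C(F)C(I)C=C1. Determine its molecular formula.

Atom tally by fragment:
  cyclohexene ring core → C:6 H:10
  (− 4 ring H displaced by substituents)
  + OH → O:1 H:1
  + NH2 → N:1 H:2
  + F → F:1
  + I → I:1
Element totals:
  C: 6
  H: 9
  F: 1
  I: 1
  N: 1
  O: 1

C6H9FINO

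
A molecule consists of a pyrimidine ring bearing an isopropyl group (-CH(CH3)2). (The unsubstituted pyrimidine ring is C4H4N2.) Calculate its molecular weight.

122.17 g/mol

Atom tally by fragment:
  pyrimidine ring core → C:4 H:4 N:2
  (− 1 ring H displaced by substituents)
  + CH(CH3)2 → C:3 H:7
Element totals:
  C: 7
  H: 10
  N: 2
Molecular formula: C7H10N2.
  M = 7(12.011) + 10(1.008) + 2(14.007)
    = 84.077 + 10.080 + 28.014 = 122.171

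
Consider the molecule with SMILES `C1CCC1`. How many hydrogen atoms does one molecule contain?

Atom tally by fragment:
  cyclobutane ring core → C:4 H:8
Element totals:
  C: 4
  H: 8

8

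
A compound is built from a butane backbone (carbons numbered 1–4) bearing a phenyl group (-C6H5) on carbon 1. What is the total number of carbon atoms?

10

Atom tally by fragment:
  C6H5CH2 → C:7 H:7
  CH2 → C:1 H:2
  CH2 → C:1 H:2
  CH3 → C:1 H:3
Element totals:
  C: 10
  H: 14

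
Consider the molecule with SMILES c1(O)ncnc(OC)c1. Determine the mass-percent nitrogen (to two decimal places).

22.21%

Atom tally by fragment:
  pyrimidine ring core → C:4 H:4 N:2
  (− 2 ring H displaced by substituents)
  + OH → O:1 H:1
  + OCH3 → C:1 H:3 O:1
Element totals:
  C: 5
  H: 6
  N: 2
  O: 2
Molecular formula: C5H6N2O2.
Molar mass = 126.115 g/mol.
Mass from N: 2 × 14.007 = 28.014 g/mol.
%N = 28.014 / 126.115 × 100 = 22.21%.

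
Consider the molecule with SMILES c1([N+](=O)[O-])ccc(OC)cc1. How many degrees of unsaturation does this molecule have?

5

Atom tally by fragment:
  benzene ring core → C:6 H:6
  (− 2 ring H displaced by substituents)
  + NO2 → N:1 O:2
  + OCH3 → C:1 H:3 O:1
Element totals:
  C: 7
  H: 7
  N: 1
  O: 3
Molecular formula: C7H7NO3.
DoU = (2C + 2 + N − H − X) / 2 = (2·7 + 2 + 1 − 7 − 0) / 2 = 5.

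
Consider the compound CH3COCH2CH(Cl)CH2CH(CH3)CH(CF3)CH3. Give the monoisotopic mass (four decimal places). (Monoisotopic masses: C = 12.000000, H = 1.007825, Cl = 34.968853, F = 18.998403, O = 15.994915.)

Element totals:
  C: 10
  H: 16
  Cl: 1
  F: 3
  O: 1
Molecular formula: C10H16ClF3O.
  M = 10(12.0) + 16(1.007825) + 34.968853 + 3(18.998403) + 15.994915
    = 120.000000 + 16.125200 + 34.968853 + 56.995209 + 15.994915 = 244.084177

244.0842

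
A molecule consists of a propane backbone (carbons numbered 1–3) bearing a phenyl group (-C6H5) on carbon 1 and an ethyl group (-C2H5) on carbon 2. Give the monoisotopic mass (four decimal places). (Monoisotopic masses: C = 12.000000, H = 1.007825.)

148.1252

Atom tally by fragment:
  C6H5CH2 → C:7 H:7
  CH(C2H5) → C:3 H:6
  CH3 → C:1 H:3
Element totals:
  C: 11
  H: 16
Molecular formula: C11H16.
  M = 11(12.0) + 16(1.007825)
    = 132.000000 + 16.125200 = 148.125200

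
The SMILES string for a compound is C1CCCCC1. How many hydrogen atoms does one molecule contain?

Atom tally by fragment:
  cyclohexane ring core → C:6 H:12
Element totals:
  C: 6
  H: 12

12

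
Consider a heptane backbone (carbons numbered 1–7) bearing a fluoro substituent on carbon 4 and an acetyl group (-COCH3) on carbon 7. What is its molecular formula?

Atom tally by fragment:
  CH3 → C:1 H:3
  CH2 → C:1 H:2
  CH2 → C:1 H:2
  CH(F) → C:1 H:1 F:1
  CH2 → C:1 H:2
  CH2 → C:1 H:2
  CH2COCH3 → C:3 H:5 O:1
Element totals:
  C: 9
  H: 17
  F: 1
  O: 1

C9H17FO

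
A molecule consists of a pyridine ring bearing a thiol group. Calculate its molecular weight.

Atom tally by fragment:
  pyridine ring core → C:5 H:5 N:1
  (− 1 ring H displaced by substituents)
  + SH → S:1 H:1
Element totals:
  C: 5
  H: 5
  N: 1
  S: 1
Molecular formula: C5H5NS.
  M = 5(12.011) + 5(1.008) + 14.007 + 32.06
    = 60.055 + 5.040 + 14.007 + 32.060 = 111.162

111.16 g/mol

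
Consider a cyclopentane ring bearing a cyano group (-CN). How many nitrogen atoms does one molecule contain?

1

Atom tally by fragment:
  cyclopentane ring core → C:5 H:10
  (− 1 ring H displaced by substituents)
  + CN → C:1 N:1
Element totals:
  C: 6
  H: 9
  N: 1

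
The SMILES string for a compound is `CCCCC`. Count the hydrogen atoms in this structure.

Atom tally by fragment:
  CH3 → C:1 H:3
  CH2 → C:1 H:2
  CH2 → C:1 H:2
  CH2 → C:1 H:2
  CH3 → C:1 H:3
Element totals:
  C: 5
  H: 12

12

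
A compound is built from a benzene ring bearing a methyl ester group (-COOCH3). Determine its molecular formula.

C8H8O2

Atom tally by fragment:
  benzene ring core → C:6 H:6
  (− 1 ring H displaced by substituents)
  + COOCH3 → C:2 H:3 O:2
Element totals:
  C: 8
  H: 8
  O: 2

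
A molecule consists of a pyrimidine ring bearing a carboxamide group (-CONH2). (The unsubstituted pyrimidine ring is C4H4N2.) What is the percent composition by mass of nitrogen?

34.13%

Atom tally by fragment:
  pyrimidine ring core → C:4 H:4 N:2
  (− 1 ring H displaced by substituents)
  + CONH2 → C:1 H:2 O:1 N:1
Element totals:
  C: 5
  H: 5
  N: 3
  O: 1
Molecular formula: C5H5N3O.
Molar mass = 123.115 g/mol.
Mass from N: 3 × 14.007 = 42.021 g/mol.
%N = 42.021 / 123.115 × 100 = 34.13%.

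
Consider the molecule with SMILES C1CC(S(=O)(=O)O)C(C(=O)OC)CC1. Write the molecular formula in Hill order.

Atom tally by fragment:
  cyclohexane ring core → C:6 H:12
  (− 2 ring H displaced by substituents)
  + SO3H → S:1 O:3 H:1
  + COOCH3 → C:2 H:3 O:2
Element totals:
  C: 8
  H: 14
  O: 5
  S: 1

C8H14O5S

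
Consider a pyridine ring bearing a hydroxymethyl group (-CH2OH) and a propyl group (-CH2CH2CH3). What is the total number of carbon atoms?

Atom tally by fragment:
  pyridine ring core → C:5 H:5 N:1
  (− 2 ring H displaced by substituents)
  + CH2OH → C:1 H:3 O:1
  + CH2CH2CH3 → C:3 H:7
Element totals:
  C: 9
  H: 13
  N: 1
  O: 1

9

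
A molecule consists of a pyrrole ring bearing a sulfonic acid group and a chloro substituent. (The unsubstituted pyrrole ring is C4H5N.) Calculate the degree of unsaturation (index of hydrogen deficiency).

Atom tally by fragment:
  pyrrole ring core → C:4 H:5 N:1
  (− 2 ring H displaced by substituents)
  + SO3H → S:1 O:3 H:1
  + Cl → Cl:1
Element totals:
  C: 4
  H: 4
  Cl: 1
  N: 1
  O: 3
  S: 1
Molecular formula: C4H4ClNO3S.
DoU = (2C + 2 + N − H − X) / 2 = (2·4 + 2 + 1 − 4 − 1) / 2 = 3.

3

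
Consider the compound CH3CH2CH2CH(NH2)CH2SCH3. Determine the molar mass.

133.25 g/mol

Atom tally by fragment:
  CH3 → C:1 H:3
  CH2 → C:1 H:2
  CH2 → C:1 H:2
  CH(NH2) → C:1 H:3 N:1
  CH2SCH3 → C:2 H:5 S:1
Element totals:
  C: 6
  H: 15
  N: 1
  S: 1
Molecular formula: C6H15NS.
  M = 6(12.011) + 15(1.008) + 14.007 + 32.06
    = 72.066 + 15.120 + 14.007 + 32.060 = 133.253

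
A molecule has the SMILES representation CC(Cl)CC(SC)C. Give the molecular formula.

C6H13ClS

Atom tally by fragment:
  CH3 → C:1 H:3
  CH(Cl) → C:1 H:1 Cl:1
  CH2 → C:1 H:2
  CH(SCH3) → C:2 H:4 S:1
  CH3 → C:1 H:3
Element totals:
  C: 6
  H: 13
  Cl: 1
  S: 1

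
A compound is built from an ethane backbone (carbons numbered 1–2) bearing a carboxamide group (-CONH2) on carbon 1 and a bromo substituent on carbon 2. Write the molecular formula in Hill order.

C3H6BrNO

Atom tally by fragment:
  H2NOCCH2 → C:2 H:4 O:1 N:1
  CH2Br → C:1 H:2 Br:1
Element totals:
  C: 3
  H: 6
  Br: 1
  N: 1
  O: 1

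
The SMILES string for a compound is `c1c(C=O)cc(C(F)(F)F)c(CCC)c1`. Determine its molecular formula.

Atom tally by fragment:
  benzene ring core → C:6 H:6
  (− 3 ring H displaced by substituents)
  + CHO → C:1 H:1 O:1
  + CF3 → C:1 F:3
  + CH2CH2CH3 → C:3 H:7
Element totals:
  C: 11
  H: 11
  F: 3
  O: 1

C11H11F3O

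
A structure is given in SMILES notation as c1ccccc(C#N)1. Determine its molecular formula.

Atom tally by fragment:
  benzene ring core → C:6 H:6
  (− 1 ring H displaced by substituents)
  + CN → C:1 N:1
Element totals:
  C: 7
  H: 5
  N: 1

C7H5N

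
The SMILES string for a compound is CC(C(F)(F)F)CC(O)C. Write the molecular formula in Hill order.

Atom tally by fragment:
  CH3 → C:1 H:3
  CH(CF3) → C:2 H:1 F:3
  CH2 → C:1 H:2
  CH(OH) → C:1 H:2 O:1
  CH3 → C:1 H:3
Element totals:
  C: 6
  H: 11
  F: 3
  O: 1

C6H11F3O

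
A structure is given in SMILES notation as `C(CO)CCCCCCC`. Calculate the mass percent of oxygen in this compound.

11.09%

Atom tally by fragment:
  HOCH2CH2 → C:2 H:5 O:1
  CH2 → C:1 H:2
  CH2 → C:1 H:2
  CH2 → C:1 H:2
  CH2 → C:1 H:2
  CH2 → C:1 H:2
  CH2 → C:1 H:2
  CH3 → C:1 H:3
Element totals:
  C: 9
  H: 20
  O: 1
Molecular formula: C9H20O.
Molar mass = 144.258 g/mol.
Mass from O: 1 × 15.999 = 15.999 g/mol.
%O = 15.999 / 144.258 × 100 = 11.09%.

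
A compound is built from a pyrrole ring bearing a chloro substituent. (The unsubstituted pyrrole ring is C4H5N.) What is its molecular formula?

C4H4ClN

Atom tally by fragment:
  pyrrole ring core → C:4 H:5 N:1
  (− 1 ring H displaced by substituents)
  + Cl → Cl:1
Element totals:
  C: 4
  H: 4
  Cl: 1
  N: 1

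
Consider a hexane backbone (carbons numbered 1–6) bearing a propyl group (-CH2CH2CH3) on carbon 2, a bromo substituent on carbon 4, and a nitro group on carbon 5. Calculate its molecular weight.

252.15 g/mol

Atom tally by fragment:
  CH3 → C:1 H:3
  CH(CH2CH2CH3) → C:4 H:8
  CH2 → C:1 H:2
  CH(Br) → C:1 H:1 Br:1
  CH(NO2) → C:1 H:1 N:1 O:2
  CH3 → C:1 H:3
Element totals:
  C: 9
  H: 18
  Br: 1
  N: 1
  O: 2
Molecular formula: C9H18BrNO2.
  M = 9(12.011) + 18(1.008) + 79.904 + 14.007 + 2(15.999)
    = 108.099 + 18.144 + 79.904 + 14.007 + 31.998 = 252.152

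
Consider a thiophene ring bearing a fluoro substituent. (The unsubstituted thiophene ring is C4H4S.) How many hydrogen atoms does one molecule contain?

3

Atom tally by fragment:
  thiophene ring core → C:4 H:4 S:1
  (− 1 ring H displaced by substituents)
  + F → F:1
Element totals:
  C: 4
  H: 3
  F: 1
  S: 1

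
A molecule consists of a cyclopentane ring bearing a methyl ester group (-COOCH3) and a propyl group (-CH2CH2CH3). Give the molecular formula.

Atom tally by fragment:
  cyclopentane ring core → C:5 H:10
  (− 2 ring H displaced by substituents)
  + COOCH3 → C:2 H:3 O:2
  + CH2CH2CH3 → C:3 H:7
Element totals:
  C: 10
  H: 18
  O: 2

C10H18O2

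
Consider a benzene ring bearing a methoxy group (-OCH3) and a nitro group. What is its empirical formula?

C7H7NO3

Atom tally by fragment:
  benzene ring core → C:6 H:6
  (− 2 ring H displaced by substituents)
  + OCH3 → C:1 H:3 O:1
  + NO2 → N:1 O:2
Element totals:
  C: 7
  H: 7
  N: 1
  O: 3
Molecular formula: C7H7NO3.
gcd of subscripts (7, 7, 1, 3) = 1, so the empirical formula equals the molecular formula.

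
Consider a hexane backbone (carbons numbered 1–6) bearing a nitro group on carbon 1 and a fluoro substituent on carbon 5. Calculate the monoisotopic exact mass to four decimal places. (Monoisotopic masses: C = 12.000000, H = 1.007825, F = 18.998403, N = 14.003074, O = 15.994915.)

Atom tally by fragment:
  O2NCH2 → C:1 H:2 N:1 O:2
  CH2 → C:1 H:2
  CH2 → C:1 H:2
  CH2 → C:1 H:2
  CH(F) → C:1 H:1 F:1
  CH3 → C:1 H:3
Element totals:
  C: 6
  H: 12
  F: 1
  N: 1
  O: 2
Molecular formula: C6H12FNO2.
  M = 6(12.0) + 12(1.007825) + 18.998403 + 14.003074 + 2(15.994915)
    = 72.000000 + 12.093900 + 18.998403 + 14.003074 + 31.989830 = 149.085207

149.0852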